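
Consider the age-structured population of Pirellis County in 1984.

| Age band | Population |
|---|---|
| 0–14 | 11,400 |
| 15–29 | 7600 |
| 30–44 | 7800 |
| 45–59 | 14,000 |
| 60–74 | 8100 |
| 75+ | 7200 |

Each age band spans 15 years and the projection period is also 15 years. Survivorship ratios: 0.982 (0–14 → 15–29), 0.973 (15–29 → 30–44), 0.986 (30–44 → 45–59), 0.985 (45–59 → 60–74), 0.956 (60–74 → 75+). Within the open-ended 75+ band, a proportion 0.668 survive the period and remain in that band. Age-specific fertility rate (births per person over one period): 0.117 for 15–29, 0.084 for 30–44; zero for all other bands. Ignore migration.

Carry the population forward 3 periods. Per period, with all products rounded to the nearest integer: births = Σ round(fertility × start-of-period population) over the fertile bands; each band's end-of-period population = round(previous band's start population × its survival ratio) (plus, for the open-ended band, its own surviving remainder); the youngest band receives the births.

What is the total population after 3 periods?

44036

[period 1]
Births: 7600 × 0.117 = 889 ; 7800 × 0.084 = 655 → total 1544
15–29: 11400 × 0.982 = 11195
30–44: 7600 × 0.973 = 7395
45–59: 7800 × 0.986 = 7691
60–74: 14000 × 0.985 = 13790
75+: 8100 × 0.956 + 7200 × 0.668 = 7744 + 4810 = 12554
End of period: [1544, 11195, 7395, 7691, 13790, 12554]
[period 2]
Births: 11195 × 0.117 = 1310 ; 7395 × 0.084 = 621 → total 1931
15–29: 1544 × 0.982 = 1516
30–44: 11195 × 0.973 = 10893
45–59: 7395 × 0.986 = 7291
60–74: 7691 × 0.985 = 7576
75+: 13790 × 0.956 + 12554 × 0.668 = 13183 + 8386 = 21569
End of period: [1931, 1516, 10893, 7291, 7576, 21569]
[period 3]
Births: 1516 × 0.117 = 177 ; 10893 × 0.084 = 915 → total 1092
15–29: 1931 × 0.982 = 1896
30–44: 1516 × 0.973 = 1475
45–59: 10893 × 0.986 = 10740
60–74: 7291 × 0.985 = 7182
75+: 7576 × 0.956 + 21569 × 0.668 = 7243 + 14408 = 21651
End of period: [1092, 1896, 1475, 10740, 7182, 21651]
Total after period 3: 1092 + 1896 + 1475 + 10740 + 7182 + 21651 = 44036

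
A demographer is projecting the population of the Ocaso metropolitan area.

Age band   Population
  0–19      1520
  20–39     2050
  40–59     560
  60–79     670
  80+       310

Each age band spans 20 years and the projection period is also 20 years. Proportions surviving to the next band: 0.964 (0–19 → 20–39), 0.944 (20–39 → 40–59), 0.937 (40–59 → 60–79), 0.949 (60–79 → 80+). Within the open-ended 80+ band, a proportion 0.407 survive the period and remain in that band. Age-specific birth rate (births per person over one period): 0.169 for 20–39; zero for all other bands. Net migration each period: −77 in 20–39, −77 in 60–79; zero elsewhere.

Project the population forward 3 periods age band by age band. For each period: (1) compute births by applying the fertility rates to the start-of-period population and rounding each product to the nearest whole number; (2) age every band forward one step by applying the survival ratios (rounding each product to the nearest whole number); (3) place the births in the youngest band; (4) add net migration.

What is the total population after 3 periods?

Let band 1 be 0–19 through band 5 = 80+.
After projecting period 1:
Births: 2050 × 0.169 = 346
Band 2: 1520 × 0.964 = 1465
Band 3: 2050 × 0.944 = 1935
Band 4: 560 × 0.937 = 525
Band 5: 670 × 0.949 + 310 × 0.407 = 636 + 126 = 762
Net migration: Band 2 − 77 → 1388; Band 4 − 77 → 448
Population now: 0–19=346, 20–39=1388, 40–59=1935, 60–79=448, 80+=762
After projecting period 2:
Births: 1388 × 0.169 = 235
Band 2: 346 × 0.964 = 334
Band 3: 1388 × 0.944 = 1310
Band 4: 1935 × 0.937 = 1813
Band 5: 448 × 0.949 + 762 × 0.407 = 425 + 310 = 735
Net migration: Band 2 − 77 → 257; Band 4 − 77 → 1736
Population now: 0–19=235, 20–39=257, 40–59=1310, 60–79=1736, 80+=735
After projecting period 3:
Births: 257 × 0.169 = 43
Band 2: 235 × 0.964 = 227
Band 3: 257 × 0.944 = 243
Band 4: 1310 × 0.937 = 1227
Band 5: 1736 × 0.949 + 735 × 0.407 = 1647 + 299 = 1946
Net migration: Band 2 − 77 → 150; Band 4 − 77 → 1150
Population now: 0–19=43, 20–39=150, 40–59=243, 60–79=1150, 80+=1946
Total after period 3: 43 + 150 + 243 + 1150 + 1946 = 3532

3532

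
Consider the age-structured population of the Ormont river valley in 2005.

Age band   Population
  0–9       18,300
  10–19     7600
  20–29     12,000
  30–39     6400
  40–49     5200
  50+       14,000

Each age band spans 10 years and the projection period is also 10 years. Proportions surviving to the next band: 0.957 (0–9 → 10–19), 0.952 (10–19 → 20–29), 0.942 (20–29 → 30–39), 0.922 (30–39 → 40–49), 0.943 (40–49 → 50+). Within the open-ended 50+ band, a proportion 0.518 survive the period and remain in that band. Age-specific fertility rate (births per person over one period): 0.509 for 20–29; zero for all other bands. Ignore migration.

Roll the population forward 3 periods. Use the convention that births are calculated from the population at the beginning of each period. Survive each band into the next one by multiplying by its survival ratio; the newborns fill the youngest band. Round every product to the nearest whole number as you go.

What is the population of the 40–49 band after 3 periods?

Let band 1 be 0–9 through band 6 = 50+.
Period 1.
Births: 12000 × 0.509 = 6108
Band 2: 18300 × 0.957 = 17513
Band 3: 7600 × 0.952 = 7235
Band 4: 12000 × 0.942 = 11304
Band 5: 6400 × 0.922 = 5901
Band 6: 5200 × 0.943 + 14000 × 0.518 = 4904 + 7252 = 12156
End of period: [6108, 17513, 7235, 11304, 5901, 12156]
Period 2.
Births: 7235 × 0.509 = 3683
Band 2: 6108 × 0.957 = 5845
Band 3: 17513 × 0.952 = 16672
Band 4: 7235 × 0.942 = 6815
Band 5: 11304 × 0.922 = 10422
Band 6: 5901 × 0.943 + 12156 × 0.518 = 5565 + 6297 = 11862
End of period: [3683, 5845, 16672, 6815, 10422, 11862]
Period 3.
Births: 16672 × 0.509 = 8486
Band 2: 3683 × 0.957 = 3525
Band 3: 5845 × 0.952 = 5564
Band 4: 16672 × 0.942 = 15705
Band 5: 6815 × 0.922 = 6283
Band 6: 10422 × 0.943 + 11862 × 0.518 = 9828 + 6145 = 15973
End of period: [8486, 3525, 5564, 15705, 6283, 15973]

6283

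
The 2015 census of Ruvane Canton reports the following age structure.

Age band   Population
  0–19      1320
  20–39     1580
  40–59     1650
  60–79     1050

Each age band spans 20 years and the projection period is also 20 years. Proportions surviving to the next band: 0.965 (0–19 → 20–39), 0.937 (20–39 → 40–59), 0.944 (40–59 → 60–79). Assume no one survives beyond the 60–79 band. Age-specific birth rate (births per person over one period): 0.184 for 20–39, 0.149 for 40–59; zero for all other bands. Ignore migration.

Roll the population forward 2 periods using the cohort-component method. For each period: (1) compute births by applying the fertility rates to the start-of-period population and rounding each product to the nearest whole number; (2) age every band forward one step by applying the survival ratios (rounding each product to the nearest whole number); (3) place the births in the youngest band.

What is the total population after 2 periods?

Period 1.
Births: 1580 × 0.184 = 291  |  1650 × 0.149 = 246 — total 537
20–39: 1320 × 0.965 = 1274
40–59: 1580 × 0.937 = 1480
60–79: 1650 × 0.944 = 1558
→ [537, 1274, 1480, 1558]
Period 2.
Births: 1274 × 0.184 = 234  |  1480 × 0.149 = 221 — total 455
20–39: 537 × 0.965 = 518
40–59: 1274 × 0.937 = 1194
60–79: 1480 × 0.944 = 1397
→ [455, 518, 1194, 1397]
Total after period 2: 455 + 518 + 1194 + 1397 = 3564

3564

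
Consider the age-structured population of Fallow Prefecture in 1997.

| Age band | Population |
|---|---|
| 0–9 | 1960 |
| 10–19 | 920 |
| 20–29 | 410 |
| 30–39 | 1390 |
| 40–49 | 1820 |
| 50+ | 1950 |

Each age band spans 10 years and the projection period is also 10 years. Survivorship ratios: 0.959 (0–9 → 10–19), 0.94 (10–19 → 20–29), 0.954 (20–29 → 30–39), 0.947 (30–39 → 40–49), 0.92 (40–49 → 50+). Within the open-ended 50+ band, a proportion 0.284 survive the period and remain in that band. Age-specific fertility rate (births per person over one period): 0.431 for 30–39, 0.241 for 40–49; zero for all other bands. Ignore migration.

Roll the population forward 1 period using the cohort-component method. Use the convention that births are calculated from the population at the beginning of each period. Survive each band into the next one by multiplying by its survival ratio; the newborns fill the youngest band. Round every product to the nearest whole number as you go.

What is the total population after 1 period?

Let group 1 be 0–9 through group 6 = 50+.
[period 1]
Births: 1390 * 0.431 = 599 ; 1820 * 0.241 = 439 — total 1038
Group 2: 1960 * 0.959 = 1880
Group 3: 920 * 0.94 = 865
Group 4: 410 * 0.954 = 391
Group 5: 1390 * 0.947 = 1316
Group 6: 1820 * 0.92 + 1950 * 0.284 = 1674 + 554 = 2228
→ [1038, 1880, 865, 391, 1316, 2228]
Total after period 1: 1038 + 1880 + 865 + 391 + 1316 + 2228 = 7718

7718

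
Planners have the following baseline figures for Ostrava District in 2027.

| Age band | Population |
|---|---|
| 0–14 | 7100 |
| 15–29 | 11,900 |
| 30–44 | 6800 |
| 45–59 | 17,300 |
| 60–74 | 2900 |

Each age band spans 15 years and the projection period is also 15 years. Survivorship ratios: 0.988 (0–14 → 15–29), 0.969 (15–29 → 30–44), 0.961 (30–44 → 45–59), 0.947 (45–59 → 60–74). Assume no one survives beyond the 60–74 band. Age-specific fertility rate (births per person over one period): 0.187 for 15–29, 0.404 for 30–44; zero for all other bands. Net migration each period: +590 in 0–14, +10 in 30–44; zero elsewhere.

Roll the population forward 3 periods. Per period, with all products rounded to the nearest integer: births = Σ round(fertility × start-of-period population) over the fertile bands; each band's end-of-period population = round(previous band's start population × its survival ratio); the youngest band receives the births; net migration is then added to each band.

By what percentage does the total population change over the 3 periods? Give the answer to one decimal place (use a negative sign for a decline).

-27.8

— Period 1 —
Births: 11900 × 0.187 = 2225 ; 6800 × 0.404 = 2747 ⇒ total 4972
15–29: 7100 × 0.988 = 7015
30–44: 11900 × 0.969 = 11531
45–59: 6800 × 0.961 = 6535
60–74: 17300 × 0.947 = 16383
Net migration: 0–14 + 590 → 5562; 30–44 + 10 → 11541
End of period: [5562, 7015, 11541, 6535, 16383]
— Period 2 —
Births: 7015 × 0.187 = 1312 ; 11541 × 0.404 = 4663 ⇒ total 5975
15–29: 5562 × 0.988 = 5495
30–44: 7015 × 0.969 = 6798
45–59: 11541 × 0.961 = 11091
60–74: 6535 × 0.947 = 6189
Net migration: 0–14 + 590 → 6565; 30–44 + 10 → 6808
End of period: [6565, 5495, 6808, 11091, 6189]
— Period 3 —
Births: 5495 × 0.187 = 1028 ; 6808 × 0.404 = 2750 ⇒ total 3778
15–29: 6565 × 0.988 = 6486
30–44: 5495 × 0.969 = 5325
45–59: 6808 × 0.961 = 6542
60–74: 11091 × 0.947 = 10503
Net migration: 0–14 + 590 → 4368; 30–44 + 10 → 5335
End of period: [4368, 6486, 5335, 6542, 10503]
Total: 46000 → 33234; change = -12766; percentage change = -27.8%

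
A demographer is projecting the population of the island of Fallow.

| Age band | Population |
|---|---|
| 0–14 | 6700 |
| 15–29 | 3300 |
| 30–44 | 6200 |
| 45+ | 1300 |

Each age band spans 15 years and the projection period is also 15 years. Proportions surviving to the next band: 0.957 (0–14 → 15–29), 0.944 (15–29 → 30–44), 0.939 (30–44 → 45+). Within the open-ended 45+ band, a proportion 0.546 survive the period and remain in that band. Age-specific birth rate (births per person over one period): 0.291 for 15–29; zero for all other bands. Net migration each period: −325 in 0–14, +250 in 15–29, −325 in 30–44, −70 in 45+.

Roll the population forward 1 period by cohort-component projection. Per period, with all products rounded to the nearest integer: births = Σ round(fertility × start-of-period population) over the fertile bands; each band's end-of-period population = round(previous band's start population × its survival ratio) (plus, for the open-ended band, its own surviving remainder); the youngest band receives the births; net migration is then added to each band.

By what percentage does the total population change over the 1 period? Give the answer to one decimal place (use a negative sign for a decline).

-5.4

Call the bands 1 to 4, youngest first.
— Period 1 —
Births: 3300 × 0.291 = 960
Band 2: 6700 × 0.957 = 6412
Band 3: 3300 × 0.944 = 3115
Band 4: 6200 × 0.939 + 1300 × 0.546 = 5822 + 710 = 6532
Net migration: Band 1 − 325 → 635; Band 2 + 250 → 6662; Band 3 − 325 → 2790; Band 4 − 70 → 6462
Giving 635 / 6662 / 2790 / 6462.
Total: 17500 → 16549; change = -951; percentage change = -5.4%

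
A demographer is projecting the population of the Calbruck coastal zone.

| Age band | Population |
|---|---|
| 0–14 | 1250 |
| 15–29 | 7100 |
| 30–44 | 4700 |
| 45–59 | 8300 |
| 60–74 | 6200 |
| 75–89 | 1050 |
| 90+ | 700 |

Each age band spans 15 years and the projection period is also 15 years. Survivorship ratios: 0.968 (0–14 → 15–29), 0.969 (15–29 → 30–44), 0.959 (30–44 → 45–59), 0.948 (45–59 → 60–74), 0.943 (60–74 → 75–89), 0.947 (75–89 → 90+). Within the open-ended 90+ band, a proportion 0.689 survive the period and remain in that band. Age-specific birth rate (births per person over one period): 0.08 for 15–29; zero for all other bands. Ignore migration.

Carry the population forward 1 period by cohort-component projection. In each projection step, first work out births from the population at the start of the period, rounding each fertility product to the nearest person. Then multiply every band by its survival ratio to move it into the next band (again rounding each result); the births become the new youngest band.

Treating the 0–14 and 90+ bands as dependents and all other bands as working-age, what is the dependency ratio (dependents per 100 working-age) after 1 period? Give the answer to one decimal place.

7.8

After projecting period 1:
Births: 7100 × 0.08 = 568
15–29: 1250 × 0.968 = 1210
30–44: 7100 × 0.969 = 6880
45–59: 4700 × 0.959 = 4507
60–74: 8300 × 0.948 = 7868
75–89: 6200 × 0.943 = 5847
90+: 1050 × 0.947 + 700 × 0.689 = 994 + 482 = 1476
End of period: [568, 1210, 6880, 4507, 7868, 5847, 1476]
Dependents (band 0–14 + band 90+) = 568 + 1476 = 2044; working-age = 26312; ratio = 2044/26312 × 100 = 7.8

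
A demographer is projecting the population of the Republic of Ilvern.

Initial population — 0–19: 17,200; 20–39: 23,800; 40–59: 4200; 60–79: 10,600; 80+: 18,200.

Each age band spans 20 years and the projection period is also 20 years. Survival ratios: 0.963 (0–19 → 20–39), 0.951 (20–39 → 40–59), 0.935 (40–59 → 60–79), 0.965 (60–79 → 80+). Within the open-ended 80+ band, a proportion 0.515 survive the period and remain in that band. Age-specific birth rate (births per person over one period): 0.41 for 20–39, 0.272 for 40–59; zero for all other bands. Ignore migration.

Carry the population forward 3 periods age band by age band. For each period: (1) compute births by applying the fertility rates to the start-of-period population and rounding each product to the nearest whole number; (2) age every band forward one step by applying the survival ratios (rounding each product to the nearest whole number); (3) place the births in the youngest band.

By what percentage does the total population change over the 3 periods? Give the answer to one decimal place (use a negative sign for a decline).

Period 1:
Births: 23800 × 0.41 = 9758, 4200 × 0.272 = 1142 ⇒ total 10900
20–39: 17200 × 0.963 = 16564
40–59: 23800 × 0.951 = 22634
60–79: 4200 × 0.935 = 3927
80+: 10600 × 0.965 + 18200 × 0.515 = 10229 + 9373 = 19602
End of period: [10900, 16564, 22634, 3927, 19602]
Period 2:
Births: 16564 × 0.41 = 6791, 22634 × 0.272 = 6156 ⇒ total 12947
20–39: 10900 × 0.963 = 10497
40–59: 16564 × 0.951 = 15752
60–79: 22634 × 0.935 = 21163
80+: 3927 × 0.965 + 19602 × 0.515 = 3790 + 10095 = 13885
End of period: [12947, 10497, 15752, 21163, 13885]
Period 3:
Births: 10497 × 0.41 = 4304, 15752 × 0.272 = 4285 ⇒ total 8589
20–39: 12947 × 0.963 = 12468
40–59: 10497 × 0.951 = 9983
60–79: 15752 × 0.935 = 14728
80+: 21163 × 0.965 + 13885 × 0.515 = 20422 + 7151 = 27573
End of period: [8589, 12468, 9983, 14728, 27573]
Total: 74000 → 73341; change = -659; percentage change = -0.9%

-0.9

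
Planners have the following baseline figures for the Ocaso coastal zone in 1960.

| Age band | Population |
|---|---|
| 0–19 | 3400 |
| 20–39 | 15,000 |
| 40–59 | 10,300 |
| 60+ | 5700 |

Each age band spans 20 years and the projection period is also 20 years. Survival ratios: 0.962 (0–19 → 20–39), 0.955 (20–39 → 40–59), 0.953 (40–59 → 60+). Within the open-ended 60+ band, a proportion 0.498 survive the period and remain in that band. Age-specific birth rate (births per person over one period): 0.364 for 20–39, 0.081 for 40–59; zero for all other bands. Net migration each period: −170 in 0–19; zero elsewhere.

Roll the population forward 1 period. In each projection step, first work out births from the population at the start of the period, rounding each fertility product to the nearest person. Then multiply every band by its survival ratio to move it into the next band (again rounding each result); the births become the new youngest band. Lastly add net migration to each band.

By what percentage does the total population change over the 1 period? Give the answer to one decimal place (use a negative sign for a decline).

5.7

— Period 1 —
Births: 15000 × 0.364 = 5460  |  10300 × 0.081 = 834 — total 6294
20–39: 3400 × 0.962 = 3271
40–59: 15000 × 0.955 = 14325
60+: 10300 × 0.953 + 5700 × 0.498 = 9816 + 2839 = 12655
Net migration: 0–19 − 170 → 6124
Population now: 0–19=6124, 20–39=3271, 40–59=14325, 60+=12655
Total: 34400 → 36375; change = 1975; percentage change = 5.7%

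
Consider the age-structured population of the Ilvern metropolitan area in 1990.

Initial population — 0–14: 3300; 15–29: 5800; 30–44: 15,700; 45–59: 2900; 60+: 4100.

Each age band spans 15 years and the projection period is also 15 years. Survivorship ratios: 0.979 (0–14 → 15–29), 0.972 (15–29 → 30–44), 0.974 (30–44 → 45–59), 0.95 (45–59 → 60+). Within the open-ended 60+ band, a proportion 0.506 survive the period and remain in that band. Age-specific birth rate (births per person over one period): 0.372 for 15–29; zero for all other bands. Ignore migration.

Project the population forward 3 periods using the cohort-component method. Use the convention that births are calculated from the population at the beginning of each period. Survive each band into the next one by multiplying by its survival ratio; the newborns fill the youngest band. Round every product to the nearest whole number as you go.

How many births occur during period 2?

1202

Call the groups 1 to 5, youngest first.
[period 1]
Births: 5800 * 0.372 = 2158
Group 2: 3300 * 0.979 = 3231
Group 3: 5800 * 0.972 = 5638
Group 4: 15700 * 0.974 = 15292
Group 5: 2900 * 0.95 + 4100 * 0.506 = 2755 + 2075 = 4830
→ [2158, 3231, 5638, 15292, 4830]
[period 2]
Births: 3231 * 0.372 = 1202
Group 2: 2158 * 0.979 = 2113
Group 3: 3231 * 0.972 = 3141
Group 4: 5638 * 0.974 = 5491
Group 5: 15292 * 0.95 + 4830 * 0.506 = 14527 + 2444 = 16971
→ [1202, 2113, 3141, 5491, 16971]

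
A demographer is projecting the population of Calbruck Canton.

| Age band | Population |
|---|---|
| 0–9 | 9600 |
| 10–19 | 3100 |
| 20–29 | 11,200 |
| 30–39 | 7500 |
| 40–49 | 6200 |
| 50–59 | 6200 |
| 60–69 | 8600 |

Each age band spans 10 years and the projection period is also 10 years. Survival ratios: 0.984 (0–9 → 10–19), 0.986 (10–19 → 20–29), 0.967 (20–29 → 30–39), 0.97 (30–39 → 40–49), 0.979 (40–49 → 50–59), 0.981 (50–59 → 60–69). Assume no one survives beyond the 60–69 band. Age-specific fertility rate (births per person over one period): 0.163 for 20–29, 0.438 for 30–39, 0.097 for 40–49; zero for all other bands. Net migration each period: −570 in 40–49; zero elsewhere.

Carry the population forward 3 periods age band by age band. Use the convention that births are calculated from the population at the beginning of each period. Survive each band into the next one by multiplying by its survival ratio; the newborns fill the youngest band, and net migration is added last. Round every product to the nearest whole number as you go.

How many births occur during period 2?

5892

Let band 1 be 0–9 through band 7 = 60–69.
Period 1:
Births: 11200 * 0.163 = 1826 ; 7500 * 0.438 = 3285 ; 6200 * 0.097 = 601 → 5712
Band 2: 9600 * 0.984 = 9446
Band 3: 3100 * 0.986 = 3057
Band 4: 11200 * 0.967 = 10830
Band 5: 7500 * 0.97 = 7275
Band 6: 6200 * 0.979 = 6070
Band 7: 6200 * 0.981 = 6082
Net migration: Band 5 − 570 → 6705
Population now: 0–9=5712, 10–19=9446, 20–29=3057, 30–39=10830, 40–49=6705, 50–59=6070, 60–69=6082
Period 2:
Births: 3057 * 0.163 = 498 ; 10830 * 0.438 = 4744 ; 6705 * 0.097 = 650 → 5892
Band 2: 5712 * 0.984 = 5621
Band 3: 9446 * 0.986 = 9314
Band 4: 3057 * 0.967 = 2956
Band 5: 10830 * 0.97 = 10505
Band 6: 6705 * 0.979 = 6564
Band 7: 6070 * 0.981 = 5955
Net migration: Band 5 − 570 → 9935
Population now: 0–9=5892, 10–19=5621, 20–29=9314, 30–39=2956, 40–49=9935, 50–59=6564, 60–69=5955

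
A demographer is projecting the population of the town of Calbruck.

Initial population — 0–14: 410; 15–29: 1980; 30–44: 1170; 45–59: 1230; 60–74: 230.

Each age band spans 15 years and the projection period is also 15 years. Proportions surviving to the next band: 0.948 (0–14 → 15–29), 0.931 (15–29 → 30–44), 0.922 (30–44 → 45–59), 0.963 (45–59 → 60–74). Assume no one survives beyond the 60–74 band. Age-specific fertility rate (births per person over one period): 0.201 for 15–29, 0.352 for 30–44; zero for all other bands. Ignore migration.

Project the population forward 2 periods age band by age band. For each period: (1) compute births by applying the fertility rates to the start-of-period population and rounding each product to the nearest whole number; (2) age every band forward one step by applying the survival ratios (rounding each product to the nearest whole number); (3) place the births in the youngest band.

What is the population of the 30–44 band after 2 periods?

(Groups numbered youngest = 1 to oldest = 5.)
Period 1.
Births: 1980 * 0.201 = 398 ; 1170 * 0.352 = 412 → total 810
Group 2: 410 * 0.948 = 389
Group 3: 1980 * 0.931 = 1843
Group 4: 1170 * 0.922 = 1079
Group 5: 1230 * 0.963 = 1184
End of period: [810, 389, 1843, 1079, 1184]
Period 2.
Births: 389 * 0.201 = 78 ; 1843 * 0.352 = 649 → total 727
Group 2: 810 * 0.948 = 768
Group 3: 389 * 0.931 = 362
Group 4: 1843 * 0.922 = 1699
Group 5: 1079 * 0.963 = 1039
End of period: [727, 768, 362, 1699, 1039]

362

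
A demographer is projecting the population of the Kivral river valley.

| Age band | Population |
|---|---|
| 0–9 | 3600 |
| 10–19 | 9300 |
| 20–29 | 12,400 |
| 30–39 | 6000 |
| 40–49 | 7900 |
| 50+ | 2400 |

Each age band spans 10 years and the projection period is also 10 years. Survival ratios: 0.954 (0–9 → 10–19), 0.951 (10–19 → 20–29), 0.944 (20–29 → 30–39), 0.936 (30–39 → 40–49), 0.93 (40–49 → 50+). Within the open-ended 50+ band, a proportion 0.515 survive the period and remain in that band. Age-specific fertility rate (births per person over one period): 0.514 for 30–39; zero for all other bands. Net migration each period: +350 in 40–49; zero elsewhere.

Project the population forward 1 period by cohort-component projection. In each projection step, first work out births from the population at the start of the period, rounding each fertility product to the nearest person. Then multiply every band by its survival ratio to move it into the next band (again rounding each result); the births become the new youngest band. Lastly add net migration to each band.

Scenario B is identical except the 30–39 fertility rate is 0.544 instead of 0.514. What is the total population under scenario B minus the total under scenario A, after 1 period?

Numbering the groups 1..6 from youngest to oldest:
After projecting period 1:
Births: 6000 × 0.514 = 3084
Group 2: 3600 × 0.954 = 3434
Group 3: 9300 × 0.951 = 8844
Group 4: 12400 × 0.944 = 11706
Group 5: 6000 × 0.936 = 5616
Group 6: 7900 × 0.93 + 2400 × 0.515 = 7347 + 1236 = 8583
Net migration: Group 5 + 350 → 5966
→ [3084, 3434, 8844, 11706, 5966, 8583]
Scenario A total after 1 period: 41617
Scenario B projection —
After projecting period 1:
Births: 6000 × 0.544 = 3264
Group 2: 3600 × 0.954 = 3434
Group 3: 9300 × 0.951 = 8844
Group 4: 12400 × 0.944 = 11706
Group 5: 6000 × 0.936 = 5616
Group 6: 7900 × 0.93 + 2400 × 0.515 = 7347 + 1236 = 8583
Net migration: Group 5 + 350 → 5966
→ [3264, 3434, 8844, 11706, 5966, 8583]
Scenario B total after 1 period: 41797
Difference B − A = 41797 − 41617 = 180

180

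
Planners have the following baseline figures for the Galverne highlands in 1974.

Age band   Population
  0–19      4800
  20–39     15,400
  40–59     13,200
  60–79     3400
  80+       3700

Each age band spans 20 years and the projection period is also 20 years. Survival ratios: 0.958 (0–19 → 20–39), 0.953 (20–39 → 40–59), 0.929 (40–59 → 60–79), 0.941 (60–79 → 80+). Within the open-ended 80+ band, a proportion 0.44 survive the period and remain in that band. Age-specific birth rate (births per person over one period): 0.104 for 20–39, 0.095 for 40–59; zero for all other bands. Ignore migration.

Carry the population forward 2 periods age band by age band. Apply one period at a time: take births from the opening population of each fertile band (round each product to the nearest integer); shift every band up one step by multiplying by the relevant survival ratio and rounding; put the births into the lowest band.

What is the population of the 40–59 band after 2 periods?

4382

Call the bands 1 to 5, youngest first.
Period 1.
Births: 15400 × 0.104 = 1602 ; 13200 × 0.095 = 1254 → 2856
Band 2: 4800 × 0.958 = 4598
Band 3: 15400 × 0.953 = 14676
Band 4: 13200 × 0.929 = 12263
Band 5: 3400 × 0.941 + 3700 × 0.44 = 3199 + 1628 = 4827
Population now: 0–19=2856, 20–39=4598, 40–59=14676, 60–79=12263, 80+=4827
Period 2.
Births: 4598 × 0.104 = 478 ; 14676 × 0.095 = 1394 → 1872
Band 2: 2856 × 0.958 = 2736
Band 3: 4598 × 0.953 = 4382
Band 4: 14676 × 0.929 = 13634
Band 5: 12263 × 0.941 + 4827 × 0.44 = 11539 + 2124 = 13663
Population now: 0–19=1872, 20–39=2736, 40–59=4382, 60–79=13634, 80+=13663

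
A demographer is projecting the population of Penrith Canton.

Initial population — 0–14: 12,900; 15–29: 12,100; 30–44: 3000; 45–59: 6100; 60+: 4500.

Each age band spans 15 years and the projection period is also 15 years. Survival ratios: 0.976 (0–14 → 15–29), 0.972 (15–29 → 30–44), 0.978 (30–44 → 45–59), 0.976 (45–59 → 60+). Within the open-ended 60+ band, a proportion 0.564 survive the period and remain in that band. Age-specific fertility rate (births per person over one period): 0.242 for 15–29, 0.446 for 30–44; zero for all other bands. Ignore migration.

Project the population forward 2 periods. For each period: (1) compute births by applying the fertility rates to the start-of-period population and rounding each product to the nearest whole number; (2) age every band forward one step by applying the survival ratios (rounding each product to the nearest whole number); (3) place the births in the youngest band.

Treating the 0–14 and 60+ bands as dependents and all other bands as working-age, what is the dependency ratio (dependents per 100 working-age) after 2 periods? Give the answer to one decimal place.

57.1

Let band 1 be 0–14 through band 5 = 60+.
After projecting period 1:
Births: 12100 × 0.242 = 2928, 3000 × 0.446 = 1338 — total 4266
Band 2: 12900 × 0.976 = 12590
Band 3: 12100 × 0.972 = 11761
Band 4: 3000 × 0.978 = 2934
Band 5: 6100 × 0.976 + 4500 × 0.564 = 5954 + 2538 = 8492
End of period: [4266, 12590, 11761, 2934, 8492]
After projecting period 2:
Births: 12590 × 0.242 = 3047, 11761 × 0.446 = 5245 — total 8292
Band 2: 4266 × 0.976 = 4164
Band 3: 12590 × 0.972 = 12237
Band 4: 11761 × 0.978 = 11502
Band 5: 2934 × 0.976 + 8492 × 0.564 = 2864 + 4789 = 7653
End of period: [8292, 4164, 12237, 11502, 7653]
Dependents (band 0–14 + band 60+) = 8292 + 7653 = 15945; working-age = 27903; ratio = 15945/27903 × 100 = 57.1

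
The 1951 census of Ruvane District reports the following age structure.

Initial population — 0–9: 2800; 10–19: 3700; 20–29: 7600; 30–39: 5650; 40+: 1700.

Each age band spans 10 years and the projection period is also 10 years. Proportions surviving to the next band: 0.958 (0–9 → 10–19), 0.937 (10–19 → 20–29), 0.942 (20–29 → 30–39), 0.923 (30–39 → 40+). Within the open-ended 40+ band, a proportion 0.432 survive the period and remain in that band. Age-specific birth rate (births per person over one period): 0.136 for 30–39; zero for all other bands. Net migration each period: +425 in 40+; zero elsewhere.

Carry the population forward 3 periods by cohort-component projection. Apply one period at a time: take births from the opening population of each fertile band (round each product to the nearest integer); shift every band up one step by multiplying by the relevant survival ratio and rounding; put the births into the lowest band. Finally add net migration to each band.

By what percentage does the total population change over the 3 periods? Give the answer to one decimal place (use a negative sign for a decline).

-43.6

Numbering the bands 1..5 from youngest to oldest:
After projecting period 1:
Births: 5650 × 0.136 = 768
Band 2: 2800 × 0.958 = 2682
Band 3: 3700 × 0.937 = 3467
Band 4: 7600 × 0.942 = 7159
Band 5: 5650 × 0.923 + 1700 × 0.432 = 5215 + 734 = 5949
Net migration: Band 5 + 425 → 6374
→ [768, 2682, 3467, 7159, 6374]
After projecting period 2:
Births: 7159 × 0.136 = 974
Band 2: 768 × 0.958 = 736
Band 3: 2682 × 0.937 = 2513
Band 4: 3467 × 0.942 = 3266
Band 5: 7159 × 0.923 + 6374 × 0.432 = 6608 + 2754 = 9362
Net migration: Band 5 + 425 → 9787
→ [974, 736, 2513, 3266, 9787]
After projecting period 3:
Births: 3266 × 0.136 = 444
Band 2: 974 × 0.958 = 933
Band 3: 736 × 0.937 = 690
Band 4: 2513 × 0.942 = 2367
Band 5: 3266 × 0.923 + 9787 × 0.432 = 3015 + 4228 = 7243
Net migration: Band 5 + 425 → 7668
→ [444, 933, 690, 2367, 7668]
Total: 21450 → 12102; change = -9348; percentage change = -43.6%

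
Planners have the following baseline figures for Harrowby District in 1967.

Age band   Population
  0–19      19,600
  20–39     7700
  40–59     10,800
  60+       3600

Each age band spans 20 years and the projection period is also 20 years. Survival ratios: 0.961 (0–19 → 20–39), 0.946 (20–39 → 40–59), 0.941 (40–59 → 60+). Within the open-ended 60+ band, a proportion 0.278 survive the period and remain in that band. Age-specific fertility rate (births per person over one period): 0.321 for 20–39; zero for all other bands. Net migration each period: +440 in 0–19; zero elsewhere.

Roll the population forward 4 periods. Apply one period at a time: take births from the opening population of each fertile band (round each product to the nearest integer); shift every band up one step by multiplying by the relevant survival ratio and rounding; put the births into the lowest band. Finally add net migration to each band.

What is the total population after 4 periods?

Let band 1 be 0–19 through band 4 = 60+.
Period 1:
Births: 7700 * 0.321 = 2472
Band 2: 19600 * 0.961 = 18836
Band 3: 7700 * 0.946 = 7284
Band 4: 10800 * 0.941 + 3600 * 0.278 = 10163 + 1001 = 11164
Net migration: Band 1 + 440 → 2912
End of period: [2912, 18836, 7284, 11164]
Period 2:
Births: 18836 * 0.321 = 6046
Band 2: 2912 * 0.961 = 2798
Band 3: 18836 * 0.946 = 17819
Band 4: 7284 * 0.941 + 11164 * 0.278 = 6854 + 3104 = 9958
Net migration: Band 1 + 440 → 6486
End of period: [6486, 2798, 17819, 9958]
Period 3:
Births: 2798 * 0.321 = 898
Band 2: 6486 * 0.961 = 6233
Band 3: 2798 * 0.946 = 2647
Band 4: 17819 * 0.941 + 9958 * 0.278 = 16768 + 2768 = 19536
Net migration: Band 1 + 440 → 1338
End of period: [1338, 6233, 2647, 19536]
Period 4:
Births: 6233 * 0.321 = 2001
Band 2: 1338 * 0.961 = 1286
Band 3: 6233 * 0.946 = 5896
Band 4: 2647 * 0.941 + 19536 * 0.278 = 2491 + 5431 = 7922
Net migration: Band 1 + 440 → 2441
End of period: [2441, 1286, 5896, 7922]
Total after period 4: 2441 + 1286 + 5896 + 7922 = 17545

17545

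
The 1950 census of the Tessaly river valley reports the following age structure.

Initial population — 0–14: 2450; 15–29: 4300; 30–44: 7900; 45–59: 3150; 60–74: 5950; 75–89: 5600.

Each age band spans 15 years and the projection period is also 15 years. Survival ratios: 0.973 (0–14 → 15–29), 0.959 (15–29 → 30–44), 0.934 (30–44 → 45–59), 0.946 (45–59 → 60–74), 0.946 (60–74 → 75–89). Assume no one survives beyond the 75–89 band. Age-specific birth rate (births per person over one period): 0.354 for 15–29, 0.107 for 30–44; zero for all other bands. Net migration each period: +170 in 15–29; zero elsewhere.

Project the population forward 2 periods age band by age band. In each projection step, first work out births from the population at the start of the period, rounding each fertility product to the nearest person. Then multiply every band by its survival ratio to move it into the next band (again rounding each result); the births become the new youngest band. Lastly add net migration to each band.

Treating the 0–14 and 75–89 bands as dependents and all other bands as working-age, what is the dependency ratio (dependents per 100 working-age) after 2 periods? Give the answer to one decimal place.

— Period 1 —
Births: 4300 * 0.354 = 1522 ; 7900 * 0.107 = 845 — total 2367
15–29: 2450 * 0.973 = 2384
30–44: 4300 * 0.959 = 4124
45–59: 7900 * 0.934 = 7379
60–74: 3150 * 0.946 = 2980
75–89: 5950 * 0.946 = 5629
Net migration: 15–29 + 170 → 2554
End of period: [2367, 2554, 4124, 7379, 2980, 5629]
— Period 2 —
Births: 2554 * 0.354 = 904 ; 4124 * 0.107 = 441 — total 1345
15–29: 2367 * 0.973 = 2303
30–44: 2554 * 0.959 = 2449
45–59: 4124 * 0.934 = 3852
60–74: 7379 * 0.946 = 6981
75–89: 2980 * 0.946 = 2819
Net migration: 15–29 + 170 → 2473
End of period: [1345, 2473, 2449, 3852, 6981, 2819]
Dependents (band 0–14 + band 75–89) = 1345 + 2819 = 4164; working-age = 15755; ratio = 4164/15755 × 100 = 26.4

26.4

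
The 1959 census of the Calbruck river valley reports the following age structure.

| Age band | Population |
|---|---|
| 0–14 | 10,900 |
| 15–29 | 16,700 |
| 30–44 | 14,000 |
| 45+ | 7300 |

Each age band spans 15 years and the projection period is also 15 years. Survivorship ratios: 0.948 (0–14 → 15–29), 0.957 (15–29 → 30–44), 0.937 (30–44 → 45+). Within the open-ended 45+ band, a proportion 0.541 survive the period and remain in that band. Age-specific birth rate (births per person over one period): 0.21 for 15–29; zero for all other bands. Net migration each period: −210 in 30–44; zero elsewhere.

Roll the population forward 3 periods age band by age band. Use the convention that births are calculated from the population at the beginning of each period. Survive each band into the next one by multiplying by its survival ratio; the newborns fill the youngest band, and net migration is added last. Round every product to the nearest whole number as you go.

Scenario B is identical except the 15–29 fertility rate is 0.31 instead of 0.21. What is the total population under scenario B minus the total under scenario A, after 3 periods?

(Groups numbered youngest = 1 to oldest = 4.)
After projecting period 1:
Births: 16700 * 0.21 = 3507
Group 2: 10900 * 0.948 = 10333
Group 3: 16700 * 0.957 = 15982
Group 4: 14000 * 0.937 + 7300 * 0.541 = 13118 + 3949 = 17067
Net migration: Group 3 − 210 → 15772
Population now: 0–14=3507, 15–29=10333, 30–44=15772, 45+=17067
After projecting period 2:
Births: 10333 * 0.21 = 2170
Group 2: 3507 * 0.948 = 3325
Group 3: 10333 * 0.957 = 9889
Group 4: 15772 * 0.937 + 17067 * 0.541 = 14778 + 9233 = 24011
Net migration: Group 3 − 210 → 9679
Population now: 0–14=2170, 15–29=3325, 30–44=9679, 45+=24011
After projecting period 3:
Births: 3325 * 0.21 = 698
Group 2: 2170 * 0.948 = 2057
Group 3: 3325 * 0.957 = 3182
Group 4: 9679 * 0.937 + 24011 * 0.541 = 9069 + 12990 = 22059
Net migration: Group 3 − 210 → 2972
Population now: 0–14=698, 15–29=2057, 30–44=2972, 45+=22059
Scenario A total after 3 periods: 27786
Scenario B projection —
After projecting period 1:
Births: 16700 * 0.31 = 5177
Group 2: 10900 * 0.948 = 10333
Group 3: 16700 * 0.957 = 15982
Group 4: 14000 * 0.937 + 7300 * 0.541 = 13118 + 3949 = 17067
Net migration: Group 3 − 210 → 15772
Population now: 0–14=5177, 15–29=10333, 30–44=15772, 45+=17067
After projecting period 2:
Births: 10333 * 0.31 = 3203
Group 2: 5177 * 0.948 = 4908
Group 3: 10333 * 0.957 = 9889
Group 4: 15772 * 0.937 + 17067 * 0.541 = 14778 + 9233 = 24011
Net migration: Group 3 − 210 → 9679
Population now: 0–14=3203, 15–29=4908, 30–44=9679, 45+=24011
After projecting period 3:
Births: 4908 * 0.31 = 1521
Group 2: 3203 * 0.948 = 3036
Group 3: 4908 * 0.957 = 4697
Group 4: 9679 * 0.937 + 24011 * 0.541 = 9069 + 12990 = 22059
Net migration: Group 3 − 210 → 4487
Population now: 0–14=1521, 15–29=3036, 30–44=4487, 45+=22059
Scenario B total after 3 periods: 31103
Difference B − A = 31103 − 27786 = 3317

3317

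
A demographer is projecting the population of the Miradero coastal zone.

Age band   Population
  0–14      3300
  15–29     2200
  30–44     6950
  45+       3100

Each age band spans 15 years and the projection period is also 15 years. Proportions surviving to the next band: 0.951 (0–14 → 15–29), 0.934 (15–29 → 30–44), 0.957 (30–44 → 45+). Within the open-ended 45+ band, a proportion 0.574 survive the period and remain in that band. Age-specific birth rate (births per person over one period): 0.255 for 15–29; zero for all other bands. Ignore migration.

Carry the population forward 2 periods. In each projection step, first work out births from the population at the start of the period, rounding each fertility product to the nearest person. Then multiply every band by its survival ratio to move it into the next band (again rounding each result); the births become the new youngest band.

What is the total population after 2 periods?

Period 1.
Births: 2200 × 0.255 = 561
15–29: 3300 × 0.951 = 3138
30–44: 2200 × 0.934 = 2055
45+: 6950 × 0.957 + 3100 × 0.574 = 6651 + 1779 = 8430
Giving 561 / 3138 / 2055 / 8430.
Period 2.
Births: 3138 × 0.255 = 800
15–29: 561 × 0.951 = 534
30–44: 3138 × 0.934 = 2931
45+: 2055 × 0.957 + 8430 × 0.574 = 1967 + 4839 = 6806
Giving 800 / 534 / 2931 / 6806.
Total after period 2: 800 + 534 + 2931 + 6806 = 11071

11071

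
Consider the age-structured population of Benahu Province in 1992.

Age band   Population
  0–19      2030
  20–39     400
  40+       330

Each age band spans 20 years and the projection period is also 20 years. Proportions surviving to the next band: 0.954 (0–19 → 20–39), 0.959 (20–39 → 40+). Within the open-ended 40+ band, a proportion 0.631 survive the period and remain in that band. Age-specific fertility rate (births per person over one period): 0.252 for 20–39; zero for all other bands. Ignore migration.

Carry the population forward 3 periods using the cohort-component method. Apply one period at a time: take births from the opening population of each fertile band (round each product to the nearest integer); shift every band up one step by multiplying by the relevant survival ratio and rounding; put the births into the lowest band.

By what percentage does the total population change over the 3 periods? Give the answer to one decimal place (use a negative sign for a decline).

-27.9

Period 1.
Births: 400 × 0.252 = 101
20–39: 2030 × 0.954 = 1937
40+: 400 × 0.959 + 330 × 0.631 = 384 + 208 = 592
End of period: [101, 1937, 592]
Period 2.
Births: 1937 × 0.252 = 488
20–39: 101 × 0.954 = 96
40+: 1937 × 0.959 + 592 × 0.631 = 1858 + 374 = 2232
End of period: [488, 96, 2232]
Period 3.
Births: 96 × 0.252 = 24
20–39: 488 × 0.954 = 466
40+: 96 × 0.959 + 2232 × 0.631 = 92 + 1408 = 1500
End of period: [24, 466, 1500]
Total: 2760 → 1990; change = -770; percentage change = -27.9%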